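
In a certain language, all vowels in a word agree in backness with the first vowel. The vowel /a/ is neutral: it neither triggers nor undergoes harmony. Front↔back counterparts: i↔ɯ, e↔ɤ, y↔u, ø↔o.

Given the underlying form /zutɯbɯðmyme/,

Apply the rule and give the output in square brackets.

[zutɯbɯðmumɤ]

/y/ harmonizes with /u/ ([+back]) → [u]
/e/ harmonizes with /u/ ([+back]) → [ɤ]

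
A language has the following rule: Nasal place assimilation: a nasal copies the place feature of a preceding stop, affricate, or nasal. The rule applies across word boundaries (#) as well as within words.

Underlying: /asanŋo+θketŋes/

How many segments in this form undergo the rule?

/ŋ/ after /n/ (alveolar) → [n]
/ŋ/ after /t/ (alveolar) → [n]
2 segments change.

2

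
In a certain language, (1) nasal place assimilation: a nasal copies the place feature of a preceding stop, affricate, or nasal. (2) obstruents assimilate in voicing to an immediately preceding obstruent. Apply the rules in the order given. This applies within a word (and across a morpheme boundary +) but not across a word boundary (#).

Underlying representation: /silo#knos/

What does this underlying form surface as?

[silo#kŋos]

Rule 1: /n/ after /k/ (velar) → [ŋ]
After rule 1: silo#kŋos
Rule 2: no segment meets the rule's conditions; no change.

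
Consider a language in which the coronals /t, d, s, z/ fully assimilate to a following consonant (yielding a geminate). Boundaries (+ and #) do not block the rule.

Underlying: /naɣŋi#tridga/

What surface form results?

/t/ before /r/ → [r] (total assimilation)
/d/ before /g/ → [g] (total assimilation)

[naɣŋi#rrigga]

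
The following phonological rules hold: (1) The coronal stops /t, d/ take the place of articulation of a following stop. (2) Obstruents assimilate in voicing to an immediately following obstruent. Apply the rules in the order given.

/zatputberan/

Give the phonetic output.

Rule 1: /t/ before /p/ (labial) → [p]
Rule 1: /t/ before /b/ (labial) → [p]
After rule 1: zappupberan
Rule 2: /p/ before /b/ (voiced) → [b]

[zappubberan]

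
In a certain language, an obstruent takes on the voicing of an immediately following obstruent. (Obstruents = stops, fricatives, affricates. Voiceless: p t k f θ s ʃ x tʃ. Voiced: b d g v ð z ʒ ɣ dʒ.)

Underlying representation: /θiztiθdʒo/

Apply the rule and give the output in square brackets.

/z/ before /t/ (voiceless) → [s]
/θ/ before /dʒ/ (voiced) → [ð]

[θistiðdʒo]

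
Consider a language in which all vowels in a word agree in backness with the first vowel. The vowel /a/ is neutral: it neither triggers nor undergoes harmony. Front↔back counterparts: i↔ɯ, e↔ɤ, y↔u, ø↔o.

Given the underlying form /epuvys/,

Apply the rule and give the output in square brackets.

/u/ harmonizes with /e/ ([-back]) → [y]

[epyvys]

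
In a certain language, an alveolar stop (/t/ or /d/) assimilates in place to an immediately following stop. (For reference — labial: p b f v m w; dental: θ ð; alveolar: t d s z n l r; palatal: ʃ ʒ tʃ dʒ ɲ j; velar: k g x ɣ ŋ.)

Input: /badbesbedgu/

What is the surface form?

[babbesbeggu]

/d/ before /b/ (labial) → [b]
/d/ before /g/ (velar) → [g]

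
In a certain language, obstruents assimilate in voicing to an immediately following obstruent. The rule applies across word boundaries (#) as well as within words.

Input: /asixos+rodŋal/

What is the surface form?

[asixos+rodŋal]

no segment meets the rule's conditions; no change.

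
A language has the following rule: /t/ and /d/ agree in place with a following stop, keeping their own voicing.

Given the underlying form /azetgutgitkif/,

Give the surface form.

/t/ before /g/ (velar) → [k]
/t/ before /g/ (velar) → [k]
/t/ before /k/ (velar) → [k]

[azekgukgikkif]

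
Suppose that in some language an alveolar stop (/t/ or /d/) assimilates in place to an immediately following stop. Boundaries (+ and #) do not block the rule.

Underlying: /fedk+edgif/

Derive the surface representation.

/d/ before /k/ (velar) → [g]
/d/ before /g/ (velar) → [g]

[fegk+eggif]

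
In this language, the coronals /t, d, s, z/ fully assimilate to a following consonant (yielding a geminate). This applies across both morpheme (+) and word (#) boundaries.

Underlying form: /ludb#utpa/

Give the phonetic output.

/d/ before /b/ → [b] (total assimilation)
/t/ before /p/ → [p] (total assimilation)

[lubb#uppa]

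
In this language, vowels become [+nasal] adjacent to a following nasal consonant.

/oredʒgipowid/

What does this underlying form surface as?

no segment meets the rule's conditions; no change.

[oredʒgipowid]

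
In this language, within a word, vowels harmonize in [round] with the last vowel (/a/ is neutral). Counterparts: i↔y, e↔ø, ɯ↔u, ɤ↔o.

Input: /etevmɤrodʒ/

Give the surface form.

/e/ harmonizes with /o/ ([+round]) → [ø]
/e/ harmonizes with /o/ ([+round]) → [ø]
/ɤ/ harmonizes with /o/ ([+round]) → [o]

[øtøvmorodʒ]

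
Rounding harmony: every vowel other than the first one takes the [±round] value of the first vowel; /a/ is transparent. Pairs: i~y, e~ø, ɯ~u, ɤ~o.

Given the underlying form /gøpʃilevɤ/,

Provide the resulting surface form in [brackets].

[gøpʃyløvo]

/i/ harmonizes with /ø/ ([+round]) → [y]
/e/ harmonizes with /ø/ ([+round]) → [ø]
/ɤ/ harmonizes with /ø/ ([+round]) → [o]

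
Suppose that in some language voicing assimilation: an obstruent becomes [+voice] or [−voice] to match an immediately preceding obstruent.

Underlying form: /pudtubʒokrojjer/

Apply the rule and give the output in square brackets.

/t/ after /d/ (voiced) → [d]

[puddubʒokrojjer]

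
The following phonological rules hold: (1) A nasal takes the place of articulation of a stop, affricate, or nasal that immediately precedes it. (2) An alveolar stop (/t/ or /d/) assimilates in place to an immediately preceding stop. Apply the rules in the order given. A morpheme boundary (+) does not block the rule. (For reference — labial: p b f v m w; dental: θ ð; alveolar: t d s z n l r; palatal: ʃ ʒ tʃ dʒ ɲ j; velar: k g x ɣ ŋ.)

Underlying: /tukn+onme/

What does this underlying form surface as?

Rule 1: /n/ after /k/ (velar) → [ŋ]
Rule 1: /m/ after /n/ (alveolar) → [n]
After rule 1: tukŋ+onne
Rule 2: no segment meets the rule's conditions; no change.

[tukŋ+onne]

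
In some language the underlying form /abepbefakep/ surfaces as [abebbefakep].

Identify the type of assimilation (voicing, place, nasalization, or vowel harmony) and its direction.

/p/→[b].
Each target copies a feature from the following segment, so the direction is regressive.

voicing assimilation, regressive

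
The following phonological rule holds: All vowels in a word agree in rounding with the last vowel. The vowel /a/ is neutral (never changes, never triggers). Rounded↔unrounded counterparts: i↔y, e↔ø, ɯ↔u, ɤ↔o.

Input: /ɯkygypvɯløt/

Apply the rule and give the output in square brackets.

[ukygypvuløt]

/ɯ/ harmonizes with /ø/ ([+round]) → [u]
/ɯ/ harmonizes with /ø/ ([+round]) → [u]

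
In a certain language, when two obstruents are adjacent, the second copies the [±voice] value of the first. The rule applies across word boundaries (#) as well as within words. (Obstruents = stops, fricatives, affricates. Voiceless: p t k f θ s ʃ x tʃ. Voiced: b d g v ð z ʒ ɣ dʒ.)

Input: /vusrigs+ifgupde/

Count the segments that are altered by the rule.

/s/ after /g/ (voiced) → [z]
/g/ after /f/ (voiceless) → [k]
/d/ after /p/ (voiceless) → [t]
3 segments change.

3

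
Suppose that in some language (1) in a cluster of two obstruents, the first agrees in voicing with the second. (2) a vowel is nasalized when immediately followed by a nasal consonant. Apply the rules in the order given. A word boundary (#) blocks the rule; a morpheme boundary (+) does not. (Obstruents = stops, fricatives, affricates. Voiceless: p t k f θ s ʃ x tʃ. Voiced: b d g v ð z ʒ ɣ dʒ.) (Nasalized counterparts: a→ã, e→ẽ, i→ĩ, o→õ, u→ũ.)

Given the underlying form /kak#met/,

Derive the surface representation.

[kak#met]

Rule 1: no segment meets the rule's conditions; no change.
After rule 1: kak#met
Rule 2: no segment meets the rule's conditions; no change.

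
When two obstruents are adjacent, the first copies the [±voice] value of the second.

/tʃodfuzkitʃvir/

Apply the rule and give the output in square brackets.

[tʃotfuskidʒvir]

/d/ before /f/ (voiceless) → [t]
/z/ before /k/ (voiceless) → [s]
/tʃ/ before /v/ (voiced) → [dʒ]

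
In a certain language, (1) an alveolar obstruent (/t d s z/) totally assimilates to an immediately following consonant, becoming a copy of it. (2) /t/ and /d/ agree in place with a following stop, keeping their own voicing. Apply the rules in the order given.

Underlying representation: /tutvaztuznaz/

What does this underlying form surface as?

Rule 1: /t/ before /v/ → [v] (total assimilation)
Rule 1: /z/ before /t/ → [t] (total assimilation)
Rule 1: /z/ before /n/ → [n] (total assimilation)
After rule 1: tuvvattunnaz
Rule 2: no segment meets the rule's conditions; no change.

[tuvvattunnaz]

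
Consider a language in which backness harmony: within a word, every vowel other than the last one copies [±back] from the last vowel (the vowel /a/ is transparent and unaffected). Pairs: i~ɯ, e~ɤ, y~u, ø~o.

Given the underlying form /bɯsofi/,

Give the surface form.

/ɯ/ harmonizes with /i/ ([-back]) → [i]
/o/ harmonizes with /i/ ([-back]) → [ø]

[bisøfi]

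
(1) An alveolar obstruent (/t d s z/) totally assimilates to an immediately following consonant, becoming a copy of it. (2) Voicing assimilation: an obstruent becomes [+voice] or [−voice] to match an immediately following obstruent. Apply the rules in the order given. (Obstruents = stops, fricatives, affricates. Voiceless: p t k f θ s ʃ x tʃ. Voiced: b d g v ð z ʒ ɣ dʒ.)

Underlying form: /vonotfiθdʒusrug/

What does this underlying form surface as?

Rule 1: /t/ before /f/ → [f] (total assimilation)
Rule 1: /s/ before /r/ → [r] (total assimilation)
After rule 1: vonoffiθdʒurrug
Rule 2: /θ/ before /dʒ/ (voiced) → [ð]

[vonoffiðdʒurrug]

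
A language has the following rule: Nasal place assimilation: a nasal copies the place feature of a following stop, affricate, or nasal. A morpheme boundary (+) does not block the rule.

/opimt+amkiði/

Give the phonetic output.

/m/ before /t/ (alveolar) → [n]
/m/ before /k/ (velar) → [ŋ]

[opint+aŋkiði]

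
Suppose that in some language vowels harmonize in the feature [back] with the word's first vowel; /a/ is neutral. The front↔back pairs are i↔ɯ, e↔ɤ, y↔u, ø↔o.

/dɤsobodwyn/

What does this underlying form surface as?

[dɤsobodwun]

/y/ harmonizes with /ɤ/ ([+back]) → [u]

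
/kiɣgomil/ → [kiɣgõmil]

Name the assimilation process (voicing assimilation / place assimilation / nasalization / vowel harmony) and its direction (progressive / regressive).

nasalization, regressive

/o/→[õ].
Each target copies a feature from the following segment, so the direction is regressive.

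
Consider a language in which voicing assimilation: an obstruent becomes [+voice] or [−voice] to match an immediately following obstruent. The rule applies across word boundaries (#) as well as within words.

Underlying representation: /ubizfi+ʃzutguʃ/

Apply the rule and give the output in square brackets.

/z/ before /f/ (voiceless) → [s]
/ʃ/ before /z/ (voiced) → [ʒ]
/t/ before /g/ (voiced) → [d]

[ubisfi+ʒzudguʃ]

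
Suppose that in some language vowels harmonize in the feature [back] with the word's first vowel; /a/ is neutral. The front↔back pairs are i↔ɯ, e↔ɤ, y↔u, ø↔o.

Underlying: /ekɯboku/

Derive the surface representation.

[ekibøky]

/ɯ/ harmonizes with /e/ ([-back]) → [i]
/o/ harmonizes with /e/ ([-back]) → [ø]
/u/ harmonizes with /e/ ([-back]) → [y]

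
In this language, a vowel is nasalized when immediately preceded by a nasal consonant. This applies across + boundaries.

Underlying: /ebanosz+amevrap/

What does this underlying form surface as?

[ebanõsz+amẽvrap]

/o/ after nasal /n/ → [õ]
/e/ after nasal /m/ → [ẽ]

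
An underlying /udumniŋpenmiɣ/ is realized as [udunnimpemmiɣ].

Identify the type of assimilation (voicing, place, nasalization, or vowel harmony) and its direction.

place assimilation, regressive

/m/→[n] /ŋ/→[m] /n/→[m].
Each target copies a feature from the following segment, so the direction is regressive.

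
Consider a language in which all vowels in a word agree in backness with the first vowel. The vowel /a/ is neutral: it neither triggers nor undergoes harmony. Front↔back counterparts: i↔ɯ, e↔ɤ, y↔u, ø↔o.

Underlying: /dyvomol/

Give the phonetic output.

/o/ harmonizes with /y/ ([-back]) → [ø]
/o/ harmonizes with /y/ ([-back]) → [ø]

[dyvømøl]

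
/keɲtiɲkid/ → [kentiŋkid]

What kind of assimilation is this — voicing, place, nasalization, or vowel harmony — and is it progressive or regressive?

place assimilation, regressive

/ɲ/→[n] /ɲ/→[ŋ].
Each target copies a feature from the following segment, so the direction is regressive.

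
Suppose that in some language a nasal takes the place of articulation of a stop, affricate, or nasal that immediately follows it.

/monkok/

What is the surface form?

/n/ before /k/ (velar) → [ŋ]

[moŋkok]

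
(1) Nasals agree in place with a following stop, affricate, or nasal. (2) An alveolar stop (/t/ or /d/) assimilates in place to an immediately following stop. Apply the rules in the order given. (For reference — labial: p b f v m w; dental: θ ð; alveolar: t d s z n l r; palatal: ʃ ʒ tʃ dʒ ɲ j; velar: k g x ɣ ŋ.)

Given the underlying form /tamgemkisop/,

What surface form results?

[taŋgeŋkisop]

Rule 1: /m/ before /g/ (velar) → [ŋ]
Rule 1: /m/ before /k/ (velar) → [ŋ]
After rule 1: taŋgeŋkisop
Rule 2: no segment meets the rule's conditions; no change.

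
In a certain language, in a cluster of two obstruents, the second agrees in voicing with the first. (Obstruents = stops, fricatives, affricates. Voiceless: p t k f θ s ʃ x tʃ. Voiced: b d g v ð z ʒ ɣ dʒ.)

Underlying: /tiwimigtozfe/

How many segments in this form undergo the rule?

/t/ after /g/ (voiced) → [d]
/f/ after /z/ (voiced) → [v]
2 segments change.

2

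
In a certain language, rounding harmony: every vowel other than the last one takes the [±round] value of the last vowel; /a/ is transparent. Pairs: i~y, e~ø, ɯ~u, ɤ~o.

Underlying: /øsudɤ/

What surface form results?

[esɯdɤ]

/ø/ harmonizes with /ɤ/ ([-round]) → [e]
/u/ harmonizes with /ɤ/ ([-round]) → [ɯ]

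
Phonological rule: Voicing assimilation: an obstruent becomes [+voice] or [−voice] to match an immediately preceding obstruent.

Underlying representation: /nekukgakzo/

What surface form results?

[nekukkakso]

/g/ after /k/ (voiceless) → [k]
/z/ after /k/ (voiceless) → [s]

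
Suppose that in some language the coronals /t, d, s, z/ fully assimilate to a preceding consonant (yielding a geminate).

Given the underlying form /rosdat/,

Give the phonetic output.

[rossat]

/d/ after /s/ → [s] (total assimilation)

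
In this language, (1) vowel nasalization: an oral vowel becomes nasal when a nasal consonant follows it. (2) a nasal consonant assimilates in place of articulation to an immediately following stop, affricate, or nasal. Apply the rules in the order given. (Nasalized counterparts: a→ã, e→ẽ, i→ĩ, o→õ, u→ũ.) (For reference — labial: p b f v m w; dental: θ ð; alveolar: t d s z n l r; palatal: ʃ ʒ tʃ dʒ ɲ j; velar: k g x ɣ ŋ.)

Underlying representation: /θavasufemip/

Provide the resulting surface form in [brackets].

Rule 1: /e/ before nasal /m/ → [ẽ]
After rule 1: θavasufẽmip
Rule 2: no segment meets the rule's conditions; no change.

[θavasufẽmip]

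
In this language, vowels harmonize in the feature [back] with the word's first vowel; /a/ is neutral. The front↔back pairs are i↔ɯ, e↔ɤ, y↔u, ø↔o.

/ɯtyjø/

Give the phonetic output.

[ɯtujo]

/y/ harmonizes with /ɯ/ ([+back]) → [u]
/ø/ harmonizes with /ɯ/ ([+back]) → [o]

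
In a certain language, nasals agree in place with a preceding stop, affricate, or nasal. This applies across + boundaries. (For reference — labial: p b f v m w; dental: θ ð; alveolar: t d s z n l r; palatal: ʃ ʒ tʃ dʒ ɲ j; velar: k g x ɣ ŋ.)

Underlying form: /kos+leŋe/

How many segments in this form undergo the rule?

No segment meets the rule's conditions.

0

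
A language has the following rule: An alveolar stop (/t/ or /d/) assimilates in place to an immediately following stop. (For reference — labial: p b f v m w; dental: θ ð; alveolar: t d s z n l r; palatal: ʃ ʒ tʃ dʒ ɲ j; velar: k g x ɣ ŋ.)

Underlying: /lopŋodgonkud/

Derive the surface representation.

/d/ before /g/ (velar) → [g]

[lopŋoggonkud]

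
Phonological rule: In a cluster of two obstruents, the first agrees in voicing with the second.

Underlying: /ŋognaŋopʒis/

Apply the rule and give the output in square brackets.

/p/ before /ʒ/ (voiced) → [b]

[ŋognaŋobʒis]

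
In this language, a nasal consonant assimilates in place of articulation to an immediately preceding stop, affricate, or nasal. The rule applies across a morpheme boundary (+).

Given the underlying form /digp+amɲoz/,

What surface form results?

[digp+ammoz]

/ɲ/ after /m/ (labial) → [m]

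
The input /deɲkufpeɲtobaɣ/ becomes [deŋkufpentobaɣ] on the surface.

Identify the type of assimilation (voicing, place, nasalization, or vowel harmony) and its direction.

/ɲ/→[ŋ] /ɲ/→[n].
Each target copies a feature from the following segment, so the direction is regressive.

place assimilation, regressive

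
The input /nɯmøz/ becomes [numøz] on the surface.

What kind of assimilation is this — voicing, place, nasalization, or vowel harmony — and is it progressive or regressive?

vowel harmony, regressive

/ɯ/→[u].
Vowels agree with the last vowel, so the harmony is regressive.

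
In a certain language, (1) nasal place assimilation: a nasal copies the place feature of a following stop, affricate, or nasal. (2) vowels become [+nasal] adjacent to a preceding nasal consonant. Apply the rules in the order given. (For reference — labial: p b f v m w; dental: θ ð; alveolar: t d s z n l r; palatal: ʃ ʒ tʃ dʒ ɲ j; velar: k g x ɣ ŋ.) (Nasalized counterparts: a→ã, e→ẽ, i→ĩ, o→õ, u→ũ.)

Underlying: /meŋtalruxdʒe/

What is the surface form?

Rule 1: /ŋ/ before /t/ (alveolar) → [n]
After rule 1: mentalruxdʒe
Rule 2: /e/ after nasal /m/ → [ẽ]

[mẽntalruxdʒe]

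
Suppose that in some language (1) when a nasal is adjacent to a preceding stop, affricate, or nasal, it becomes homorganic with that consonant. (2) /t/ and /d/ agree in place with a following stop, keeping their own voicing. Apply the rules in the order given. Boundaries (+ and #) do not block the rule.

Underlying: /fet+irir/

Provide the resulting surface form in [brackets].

[fet+irir]

Rule 1: no segment meets the rule's conditions; no change.
After rule 1: fet+irir
Rule 2: no segment meets the rule's conditions; no change.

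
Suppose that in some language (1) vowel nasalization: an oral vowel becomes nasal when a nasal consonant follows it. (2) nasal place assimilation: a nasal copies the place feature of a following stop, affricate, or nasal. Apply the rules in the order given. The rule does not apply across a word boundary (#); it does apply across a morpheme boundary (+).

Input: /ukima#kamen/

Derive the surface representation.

Rule 1: /i/ before nasal /m/ → [ĩ]
Rule 1: /a/ before nasal /m/ → [ã]
Rule 1: /e/ before nasal /n/ → [ẽ]
After rule 1: ukĩma#kãmẽn
Rule 2: no segment meets the rule's conditions; no change.

[ukĩma#kãmẽn]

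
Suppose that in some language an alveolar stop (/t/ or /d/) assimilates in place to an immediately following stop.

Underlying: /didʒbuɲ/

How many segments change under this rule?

0

No segment meets the rule's conditions.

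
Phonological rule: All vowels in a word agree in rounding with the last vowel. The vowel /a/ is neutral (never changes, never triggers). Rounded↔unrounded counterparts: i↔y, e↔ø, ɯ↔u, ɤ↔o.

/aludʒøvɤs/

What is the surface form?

[alɯdʒevɤs]

/u/ harmonizes with /ɤ/ ([-round]) → [ɯ]
/ø/ harmonizes with /ɤ/ ([-round]) → [e]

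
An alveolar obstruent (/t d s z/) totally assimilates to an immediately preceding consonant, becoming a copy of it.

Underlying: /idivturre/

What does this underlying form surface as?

/t/ after /v/ → [v] (total assimilation)

[idivvurre]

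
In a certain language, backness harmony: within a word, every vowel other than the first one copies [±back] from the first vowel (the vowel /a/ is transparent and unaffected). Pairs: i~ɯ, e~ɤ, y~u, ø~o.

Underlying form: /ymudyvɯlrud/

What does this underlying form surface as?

/u/ harmonizes with /y/ ([-back]) → [y]
/ɯ/ harmonizes with /y/ ([-back]) → [i]
/u/ harmonizes with /y/ ([-back]) → [y]

[ymydyvilryd]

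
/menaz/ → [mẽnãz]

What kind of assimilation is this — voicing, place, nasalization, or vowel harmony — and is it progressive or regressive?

/e/→[ẽ] /a/→[ã].
Each target copies a feature from the preceding segment, so the direction is progressive.

nasalization, progressive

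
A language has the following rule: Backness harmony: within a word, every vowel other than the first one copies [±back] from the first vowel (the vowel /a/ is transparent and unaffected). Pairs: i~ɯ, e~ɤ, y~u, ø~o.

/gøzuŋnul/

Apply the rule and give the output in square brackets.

[gøzyŋnyl]

/u/ harmonizes with /ø/ ([-back]) → [y]
/u/ harmonizes with /ø/ ([-back]) → [y]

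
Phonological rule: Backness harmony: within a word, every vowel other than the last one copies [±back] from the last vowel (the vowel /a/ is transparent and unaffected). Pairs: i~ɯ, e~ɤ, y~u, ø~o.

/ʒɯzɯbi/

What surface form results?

/ɯ/ harmonizes with /i/ ([-back]) → [i]
/ɯ/ harmonizes with /i/ ([-back]) → [i]

[ʒizibi]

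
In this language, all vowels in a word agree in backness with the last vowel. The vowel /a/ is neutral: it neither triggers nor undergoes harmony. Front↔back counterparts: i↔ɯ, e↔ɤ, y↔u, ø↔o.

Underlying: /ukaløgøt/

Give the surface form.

[ykaløgøt]

/u/ harmonizes with /ø/ ([-back]) → [y]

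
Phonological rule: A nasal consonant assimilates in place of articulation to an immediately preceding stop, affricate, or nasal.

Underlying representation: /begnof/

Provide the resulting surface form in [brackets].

/n/ after /g/ (velar) → [ŋ]

[begŋof]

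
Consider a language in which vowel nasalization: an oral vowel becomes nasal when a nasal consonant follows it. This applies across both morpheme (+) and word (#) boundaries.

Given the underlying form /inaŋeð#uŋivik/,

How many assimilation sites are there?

3

/i/ before nasal /n/ → [ĩ]
/a/ before nasal /ŋ/ → [ã]
/u/ before nasal /ŋ/ → [ũ]
3 segments change.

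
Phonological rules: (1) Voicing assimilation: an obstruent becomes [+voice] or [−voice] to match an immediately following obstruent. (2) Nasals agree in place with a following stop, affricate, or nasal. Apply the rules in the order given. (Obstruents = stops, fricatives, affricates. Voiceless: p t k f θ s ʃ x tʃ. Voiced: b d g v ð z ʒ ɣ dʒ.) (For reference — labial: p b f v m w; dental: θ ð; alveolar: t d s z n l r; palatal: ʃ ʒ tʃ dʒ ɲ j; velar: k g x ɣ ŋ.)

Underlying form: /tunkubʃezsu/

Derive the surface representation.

[tuŋkupʃessu]

Rule 1: /b/ before /ʃ/ (voiceless) → [p]
Rule 1: /z/ before /s/ (voiceless) → [s]
After rule 1: tunkupʃessu
Rule 2: /n/ before /k/ (velar) → [ŋ]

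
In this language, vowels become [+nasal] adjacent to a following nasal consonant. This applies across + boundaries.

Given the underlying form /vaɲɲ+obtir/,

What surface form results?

[vãɲɲ+obtir]

/a/ before nasal /ɲ/ → [ã]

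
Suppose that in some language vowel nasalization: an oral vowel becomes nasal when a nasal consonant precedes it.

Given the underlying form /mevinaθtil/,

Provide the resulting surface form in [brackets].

[mẽvinãθtil]

/e/ after nasal /m/ → [ẽ]
/a/ after nasal /n/ → [ã]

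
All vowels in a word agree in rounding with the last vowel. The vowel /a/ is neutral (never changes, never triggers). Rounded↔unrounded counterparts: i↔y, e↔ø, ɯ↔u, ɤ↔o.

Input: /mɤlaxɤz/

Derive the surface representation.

[mɤlaxɤz]

no segment meets the rule's conditions; no change.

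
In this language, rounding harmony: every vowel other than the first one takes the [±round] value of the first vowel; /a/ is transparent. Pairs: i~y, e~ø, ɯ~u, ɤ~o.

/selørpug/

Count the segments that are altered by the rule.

2

/ø/ harmonizes with /e/ ([-round]) → [e]
/u/ harmonizes with /e/ ([-round]) → [ɯ]
2 segments change.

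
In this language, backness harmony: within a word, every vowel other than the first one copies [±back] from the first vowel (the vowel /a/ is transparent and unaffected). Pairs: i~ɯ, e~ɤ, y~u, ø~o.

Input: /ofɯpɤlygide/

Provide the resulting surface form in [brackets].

[ofɯpɤlugɯdɤ]

/y/ harmonizes with /o/ ([+back]) → [u]
/i/ harmonizes with /o/ ([+back]) → [ɯ]
/e/ harmonizes with /o/ ([+back]) → [ɤ]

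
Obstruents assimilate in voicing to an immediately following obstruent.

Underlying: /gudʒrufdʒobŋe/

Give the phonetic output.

/f/ before /dʒ/ (voiced) → [v]

[gudʒruvdʒobŋe]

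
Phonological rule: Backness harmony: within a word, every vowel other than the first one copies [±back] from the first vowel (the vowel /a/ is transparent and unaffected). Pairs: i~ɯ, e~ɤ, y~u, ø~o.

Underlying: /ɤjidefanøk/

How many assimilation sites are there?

/i/ harmonizes with /ɤ/ ([+back]) → [ɯ]
/e/ harmonizes with /ɤ/ ([+back]) → [ɤ]
/ø/ harmonizes with /ɤ/ ([+back]) → [o]
3 segments change.

3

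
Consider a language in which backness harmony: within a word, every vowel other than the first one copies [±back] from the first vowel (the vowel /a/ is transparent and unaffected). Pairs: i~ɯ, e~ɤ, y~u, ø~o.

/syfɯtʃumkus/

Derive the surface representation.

/ɯ/ harmonizes with /y/ ([-back]) → [i]
/u/ harmonizes with /y/ ([-back]) → [y]
/u/ harmonizes with /y/ ([-back]) → [y]

[syfitʃymkys]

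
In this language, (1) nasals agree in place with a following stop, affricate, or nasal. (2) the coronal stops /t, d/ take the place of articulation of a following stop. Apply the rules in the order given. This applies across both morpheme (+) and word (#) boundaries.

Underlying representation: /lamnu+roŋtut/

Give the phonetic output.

Rule 1: /m/ before /n/ (alveolar) → [n]
Rule 1: /ŋ/ before /t/ (alveolar) → [n]
After rule 1: lannu+rontut
Rule 2: no segment meets the rule's conditions; no change.

[lannu+rontut]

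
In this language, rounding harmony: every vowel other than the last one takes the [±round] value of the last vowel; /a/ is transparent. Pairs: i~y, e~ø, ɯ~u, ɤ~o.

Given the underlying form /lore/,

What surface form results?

[lɤre]

/o/ harmonizes with /e/ ([-round]) → [ɤ]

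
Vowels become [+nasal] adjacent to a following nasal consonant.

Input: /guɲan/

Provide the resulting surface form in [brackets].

[gũɲãn]

/u/ before nasal /ɲ/ → [ũ]
/a/ before nasal /n/ → [ã]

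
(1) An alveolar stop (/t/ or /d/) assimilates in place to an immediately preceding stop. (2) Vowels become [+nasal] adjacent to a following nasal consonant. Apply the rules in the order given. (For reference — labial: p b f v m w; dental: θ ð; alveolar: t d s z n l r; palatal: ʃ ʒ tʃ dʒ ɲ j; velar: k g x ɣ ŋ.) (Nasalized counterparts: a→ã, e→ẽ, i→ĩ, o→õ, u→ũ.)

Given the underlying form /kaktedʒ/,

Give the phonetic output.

[kakkedʒ]

Rule 1: /t/ after /k/ (velar) → [k]
After rule 1: kakkedʒ
Rule 2: no segment meets the rule's conditions; no change.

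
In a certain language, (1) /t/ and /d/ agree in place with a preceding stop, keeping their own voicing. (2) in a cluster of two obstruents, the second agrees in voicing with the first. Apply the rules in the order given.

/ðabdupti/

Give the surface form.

Rule 1: /d/ after /b/ (labial) → [b]
Rule 1: /t/ after /p/ (labial) → [p]
After rule 1: ðabbuppi
Rule 2: no segment meets the rule's conditions; no change.

[ðabbuppi]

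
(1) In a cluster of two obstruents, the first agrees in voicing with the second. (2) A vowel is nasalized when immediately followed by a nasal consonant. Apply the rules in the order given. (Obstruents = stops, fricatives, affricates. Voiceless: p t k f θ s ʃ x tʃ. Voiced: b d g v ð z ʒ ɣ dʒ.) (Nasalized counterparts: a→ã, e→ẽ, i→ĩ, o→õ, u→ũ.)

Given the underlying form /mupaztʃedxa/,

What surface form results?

[mupastʃetxa]

Rule 1: /z/ before /tʃ/ (voiceless) → [s]
Rule 1: /d/ before /x/ (voiceless) → [t]
After rule 1: mupastʃetxa
Rule 2: no segment meets the rule's conditions; no change.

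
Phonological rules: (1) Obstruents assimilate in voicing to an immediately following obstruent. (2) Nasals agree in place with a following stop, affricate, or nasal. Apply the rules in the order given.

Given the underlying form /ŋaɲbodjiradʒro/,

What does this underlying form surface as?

[ŋambodjiradʒro]

Rule 1: no segment meets the rule's conditions; no change.
After rule 1: ŋaɲbodjiradʒro
Rule 2: /ɲ/ before /b/ (labial) → [m]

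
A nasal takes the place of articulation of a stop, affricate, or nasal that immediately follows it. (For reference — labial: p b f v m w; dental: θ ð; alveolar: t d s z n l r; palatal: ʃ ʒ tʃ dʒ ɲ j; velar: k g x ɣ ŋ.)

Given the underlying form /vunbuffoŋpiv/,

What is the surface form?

[vumbuffompiv]

/n/ before /b/ (labial) → [m]
/ŋ/ before /p/ (labial) → [m]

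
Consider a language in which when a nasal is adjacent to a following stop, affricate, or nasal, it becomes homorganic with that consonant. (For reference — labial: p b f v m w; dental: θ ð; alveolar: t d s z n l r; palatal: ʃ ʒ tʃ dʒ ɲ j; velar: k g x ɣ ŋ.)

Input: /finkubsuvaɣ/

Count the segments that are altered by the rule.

1

/n/ before /k/ (velar) → [ŋ]
1 segment changes.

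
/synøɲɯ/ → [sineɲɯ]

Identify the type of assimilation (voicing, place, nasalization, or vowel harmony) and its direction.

/y/→[i] /ø/→[e].
Vowels agree with the last vowel, so the harmony is regressive.

vowel harmony, regressive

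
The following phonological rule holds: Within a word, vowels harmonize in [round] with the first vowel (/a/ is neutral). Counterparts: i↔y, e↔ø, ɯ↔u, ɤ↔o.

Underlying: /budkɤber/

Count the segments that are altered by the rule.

/ɤ/ harmonizes with /u/ ([+round]) → [o]
/e/ harmonizes with /u/ ([+round]) → [ø]
2 segments change.

2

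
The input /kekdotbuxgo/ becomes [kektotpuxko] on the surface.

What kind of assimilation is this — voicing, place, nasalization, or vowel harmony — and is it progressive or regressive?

voicing assimilation, progressive

/d/→[t] /b/→[p] /g/→[k].
Each target copies a feature from the preceding segment, so the direction is progressive.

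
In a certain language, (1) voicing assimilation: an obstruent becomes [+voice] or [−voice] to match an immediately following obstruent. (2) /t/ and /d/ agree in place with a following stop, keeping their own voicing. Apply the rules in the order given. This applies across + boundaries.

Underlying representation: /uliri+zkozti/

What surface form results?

Rule 1: /z/ before /k/ (voiceless) → [s]
Rule 1: /z/ before /t/ (voiceless) → [s]
After rule 1: uliri+skosti
Rule 2: no segment meets the rule's conditions; no change.

[uliri+skosti]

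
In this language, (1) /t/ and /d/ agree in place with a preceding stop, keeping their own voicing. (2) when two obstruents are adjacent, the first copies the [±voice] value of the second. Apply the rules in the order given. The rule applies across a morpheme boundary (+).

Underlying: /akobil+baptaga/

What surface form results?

[akobil+bappaga]

Rule 1: /t/ after /p/ (labial) → [p]
After rule 1: akobil+bappaga
Rule 2: no segment meets the rule's conditions; no change.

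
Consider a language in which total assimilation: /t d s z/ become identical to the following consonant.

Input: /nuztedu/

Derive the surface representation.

[nuttedu]

/z/ before /t/ → [t] (total assimilation)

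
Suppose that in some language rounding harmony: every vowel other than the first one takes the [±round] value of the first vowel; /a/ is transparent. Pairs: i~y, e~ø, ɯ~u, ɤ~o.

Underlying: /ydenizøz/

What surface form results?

/e/ harmonizes with /y/ ([+round]) → [ø]
/i/ harmonizes with /y/ ([+round]) → [y]

[ydønyzøz]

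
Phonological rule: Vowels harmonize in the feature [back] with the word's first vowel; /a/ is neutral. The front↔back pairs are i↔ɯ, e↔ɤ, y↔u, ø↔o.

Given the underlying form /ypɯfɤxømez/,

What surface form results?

/ɯ/ harmonizes with /y/ ([-back]) → [i]
/ɤ/ harmonizes with /y/ ([-back]) → [e]

[ypifexømez]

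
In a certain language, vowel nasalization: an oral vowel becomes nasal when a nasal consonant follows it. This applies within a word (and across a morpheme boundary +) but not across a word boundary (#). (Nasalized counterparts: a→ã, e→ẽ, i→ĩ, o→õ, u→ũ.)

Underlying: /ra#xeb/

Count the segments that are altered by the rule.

No segment meets the rule's conditions.

0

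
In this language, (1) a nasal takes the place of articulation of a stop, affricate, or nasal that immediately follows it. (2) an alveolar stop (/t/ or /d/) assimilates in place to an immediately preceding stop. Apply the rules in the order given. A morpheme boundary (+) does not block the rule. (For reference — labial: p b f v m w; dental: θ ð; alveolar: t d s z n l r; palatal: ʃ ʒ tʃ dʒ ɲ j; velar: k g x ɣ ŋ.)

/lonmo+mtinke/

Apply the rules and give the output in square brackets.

[lommo+ntiŋke]

Rule 1: /n/ before /m/ (labial) → [m]
Rule 1: /m/ before /t/ (alveolar) → [n]
Rule 1: /n/ before /k/ (velar) → [ŋ]
After rule 1: lommo+ntiŋke
Rule 2: no segment meets the rule's conditions; no change.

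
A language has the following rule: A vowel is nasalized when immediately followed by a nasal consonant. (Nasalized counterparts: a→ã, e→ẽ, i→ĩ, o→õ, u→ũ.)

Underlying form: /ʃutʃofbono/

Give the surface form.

[ʃutʃofbõno]

/o/ before nasal /n/ → [õ]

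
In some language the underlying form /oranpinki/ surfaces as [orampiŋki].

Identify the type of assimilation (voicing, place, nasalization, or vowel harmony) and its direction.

/n/→[m] /n/→[ŋ].
Each target copies a feature from the following segment, so the direction is regressive.

place assimilation, regressive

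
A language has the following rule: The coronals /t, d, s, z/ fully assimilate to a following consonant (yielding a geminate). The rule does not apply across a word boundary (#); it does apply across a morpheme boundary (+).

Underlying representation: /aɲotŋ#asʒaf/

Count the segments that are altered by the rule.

2

/t/ before /ŋ/ → [ŋ] (total assimilation)
/s/ before /ʒ/ → [ʒ] (total assimilation)
2 segments change.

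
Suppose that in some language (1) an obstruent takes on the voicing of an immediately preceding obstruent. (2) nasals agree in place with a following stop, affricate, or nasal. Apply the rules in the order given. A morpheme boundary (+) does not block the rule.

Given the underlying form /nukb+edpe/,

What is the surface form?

[nukp+edbe]

Rule 1: /b/ after /k/ (voiceless) → [p]
Rule 1: /p/ after /d/ (voiced) → [b]
After rule 1: nukp+edbe
Rule 2: no segment meets the rule's conditions; no change.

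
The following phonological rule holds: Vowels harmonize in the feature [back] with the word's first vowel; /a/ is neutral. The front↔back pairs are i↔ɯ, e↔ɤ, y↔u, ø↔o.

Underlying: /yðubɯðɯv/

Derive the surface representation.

/u/ harmonizes with /y/ ([-back]) → [y]
/ɯ/ harmonizes with /y/ ([-back]) → [i]
/ɯ/ harmonizes with /y/ ([-back]) → [i]

[yðybiðiv]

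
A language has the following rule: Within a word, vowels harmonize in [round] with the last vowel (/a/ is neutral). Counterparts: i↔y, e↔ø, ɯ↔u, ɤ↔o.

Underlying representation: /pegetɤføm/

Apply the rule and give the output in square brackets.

/e/ harmonizes with /ø/ ([+round]) → [ø]
/e/ harmonizes with /ø/ ([+round]) → [ø]
/ɤ/ harmonizes with /ø/ ([+round]) → [o]

[pøgøtoføm]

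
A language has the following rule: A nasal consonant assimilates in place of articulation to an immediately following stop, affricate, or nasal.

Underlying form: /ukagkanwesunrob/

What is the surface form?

[ukagkanwesunrob]

no segment meets the rule's conditions; no change.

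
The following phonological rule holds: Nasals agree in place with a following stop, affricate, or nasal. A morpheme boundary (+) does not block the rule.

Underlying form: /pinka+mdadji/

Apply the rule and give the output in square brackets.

/n/ before /k/ (velar) → [ŋ]
/m/ before /d/ (alveolar) → [n]

[piŋka+ndadji]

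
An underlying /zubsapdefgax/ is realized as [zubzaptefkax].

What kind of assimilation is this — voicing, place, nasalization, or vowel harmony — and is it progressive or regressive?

voicing assimilation, progressive

/s/→[z] /d/→[t] /g/→[k].
Each target copies a feature from the preceding segment, so the direction is progressive.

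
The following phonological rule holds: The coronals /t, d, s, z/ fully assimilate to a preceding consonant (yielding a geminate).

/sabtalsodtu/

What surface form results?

/t/ after /b/ → [b] (total assimilation)
/s/ after /l/ → [l] (total assimilation)
/t/ after /d/ → [d] (total assimilation)

[sabballoddu]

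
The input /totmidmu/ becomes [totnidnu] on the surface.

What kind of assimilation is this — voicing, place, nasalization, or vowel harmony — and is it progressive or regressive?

place assimilation, progressive

/m/→[n] /m/→[n].
Each target copies a feature from the preceding segment, so the direction is progressive.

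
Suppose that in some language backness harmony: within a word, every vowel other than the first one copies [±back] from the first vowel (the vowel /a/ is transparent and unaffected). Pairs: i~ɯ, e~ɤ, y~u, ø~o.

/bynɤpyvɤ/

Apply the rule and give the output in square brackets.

[bynepyve]

/ɤ/ harmonizes with /y/ ([-back]) → [e]
/ɤ/ harmonizes with /y/ ([-back]) → [e]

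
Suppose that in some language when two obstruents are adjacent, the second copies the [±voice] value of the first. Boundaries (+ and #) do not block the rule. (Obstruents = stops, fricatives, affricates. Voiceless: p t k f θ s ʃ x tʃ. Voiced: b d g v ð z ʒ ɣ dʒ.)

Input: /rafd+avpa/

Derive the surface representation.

[raft+avba]

/d/ after /f/ (voiceless) → [t]
/p/ after /v/ (voiced) → [b]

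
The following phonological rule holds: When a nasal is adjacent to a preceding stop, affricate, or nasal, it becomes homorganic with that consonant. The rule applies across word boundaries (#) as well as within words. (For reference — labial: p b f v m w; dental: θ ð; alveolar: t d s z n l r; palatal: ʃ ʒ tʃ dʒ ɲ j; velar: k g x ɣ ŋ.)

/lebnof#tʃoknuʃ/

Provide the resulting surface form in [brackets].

[lebmof#tʃokŋuʃ]

/n/ after /b/ (labial) → [m]
/n/ after /k/ (velar) → [ŋ]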